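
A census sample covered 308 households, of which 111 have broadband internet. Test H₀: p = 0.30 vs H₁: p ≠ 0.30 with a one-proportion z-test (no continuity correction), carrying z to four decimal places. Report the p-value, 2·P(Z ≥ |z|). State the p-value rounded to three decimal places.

With x = 111 successes in n = 308, p̂ = 0.36039.
Null standard error: √(0.30·0.70/308) = √0.000681818 = 0.026112.
z = (p̂ − p₀)/SE = (111/308 − 0.30)/0.026112 ≈ 2.3127.
From the standard normal, 2·P(Z ≥ |z|) = 0.021.

p-value = 0.021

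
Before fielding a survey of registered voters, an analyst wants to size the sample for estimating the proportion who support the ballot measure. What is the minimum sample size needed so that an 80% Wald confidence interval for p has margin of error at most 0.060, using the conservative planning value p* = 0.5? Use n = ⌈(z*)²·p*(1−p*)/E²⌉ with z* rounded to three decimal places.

For 80% confidence, z* = 1.282.
p*(1−p*) = 0.2500.
(z*)²·p*(1−p*)/E² = 1.643524·0.2500/0.003600 = 114.134.
⌈114.134⌉ = 115.

n = 115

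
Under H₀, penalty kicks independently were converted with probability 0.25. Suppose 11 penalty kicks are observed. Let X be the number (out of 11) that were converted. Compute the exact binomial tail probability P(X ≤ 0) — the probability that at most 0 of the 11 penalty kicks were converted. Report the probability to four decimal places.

X ~ Binomial(n=11, p=0.25).
P(X ≤ 0) = C(11,0)·0.25^0·0.75^11.
= 0.042235 = 0.0422.

P = 0.0422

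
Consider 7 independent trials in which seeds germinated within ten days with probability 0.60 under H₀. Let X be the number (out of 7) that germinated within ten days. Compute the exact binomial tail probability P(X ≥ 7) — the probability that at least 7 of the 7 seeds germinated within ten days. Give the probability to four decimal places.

P = 0.0280

X is binomial with n = 7 and p = 0.60.
P(X ≥ 7) = C(7,7)·0.60^7·0.40^0.
= 0.027994 = 0.0280.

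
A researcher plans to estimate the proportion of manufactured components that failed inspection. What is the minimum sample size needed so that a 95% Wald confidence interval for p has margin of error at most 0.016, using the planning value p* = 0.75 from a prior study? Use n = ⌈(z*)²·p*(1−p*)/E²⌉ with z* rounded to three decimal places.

n = 2814

The 95% critical value is z* = 1.960.
p*(1−p*) = 0.1875.
Required n before rounding: 3.841600 × 0.1875 / 0.016² = 2813.672.
⌈2813.672⌉ = 2814.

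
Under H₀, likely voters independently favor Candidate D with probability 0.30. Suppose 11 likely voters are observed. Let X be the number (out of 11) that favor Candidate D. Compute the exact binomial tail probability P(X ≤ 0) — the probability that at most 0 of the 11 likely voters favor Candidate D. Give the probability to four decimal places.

X ~ Binomial(n=11, p=0.30).
P(X ≤ 0) = C(11,0)·0.30^0·0.70^11.
= 0.019773 = 0.0198.

P = 0.0198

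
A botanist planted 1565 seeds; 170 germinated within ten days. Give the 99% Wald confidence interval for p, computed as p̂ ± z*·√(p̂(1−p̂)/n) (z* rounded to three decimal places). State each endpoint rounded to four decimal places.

Sample proportion p̂ = 170/1565 = 0.10863.
Standard error of p̂: √(0.096827/1565) = √0.000061870 = 0.007866.
For 99% confidence, z* = 2.576.
Margin = 2.576·0.007866 = 0.02026.
So the interval runs from 0.0884 to 0.1289.

(0.0884, 0.1289)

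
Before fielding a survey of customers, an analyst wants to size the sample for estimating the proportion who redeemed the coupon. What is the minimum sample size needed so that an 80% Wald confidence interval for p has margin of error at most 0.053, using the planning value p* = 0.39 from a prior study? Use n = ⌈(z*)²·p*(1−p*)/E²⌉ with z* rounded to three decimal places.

n = 140

For 80% confidence, z* = 1.282.
p*(1−p*) = 0.2379.
(z*)²·p*(1−p*)/E² = 1.643524·0.2379/0.002809 = 139.193.
⌈139.193⌉ = 140.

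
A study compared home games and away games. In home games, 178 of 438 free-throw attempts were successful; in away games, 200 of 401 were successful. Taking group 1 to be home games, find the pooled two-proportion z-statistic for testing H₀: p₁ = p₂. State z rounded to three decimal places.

z = -2.686

Sample proportions: p̂₁ = 178/438 = 0.40639 and p̂₂ = 200/401 = 0.49875.
Pooling: p̂ = 378/839 = 0.45054.
SE = √[p̂(1−p̂)(1/n₁+1/n₂)] = √[0.45054·0.54946·(1/438+1/401)] ≈ 0.034388.
z = (p̂₁ − p̂₂)/SE = (0.40639 − 0.49875)/0.034388 = -0.09236/0.034388 = -2.686.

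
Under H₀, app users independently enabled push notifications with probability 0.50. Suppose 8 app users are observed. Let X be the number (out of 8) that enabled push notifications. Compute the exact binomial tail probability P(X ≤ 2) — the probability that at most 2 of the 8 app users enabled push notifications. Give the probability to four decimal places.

P = 0.1445

X is binomial with n = 8 and p = 0.50.
P(X ≤ 2) = C(8,0)·0.50^0·0.50^8 + C(8,1)·0.50^1·0.50^7 + C(8,2)·0.50^2·0.50^6.
= 0.003906 + 0.031250 + 0.109375 = 0.1445.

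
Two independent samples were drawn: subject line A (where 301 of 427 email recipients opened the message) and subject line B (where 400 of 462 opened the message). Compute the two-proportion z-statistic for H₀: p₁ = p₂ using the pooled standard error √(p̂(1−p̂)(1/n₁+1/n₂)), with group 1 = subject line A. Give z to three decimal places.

p̂₁ = 301/427 = 0.70492, p̂₂ = 400/462 = 0.86580.
Pooling: p̂ = 701/889 = 0.78853.
Pooled SE = √[0.1667525·0.00450642] ≈ 0.027413.
z = (p̂₁ − p̂₂)/SE = (0.70492 − 0.86580)/0.027413 = -0.16088/0.027413 = -5.869.

z = -5.869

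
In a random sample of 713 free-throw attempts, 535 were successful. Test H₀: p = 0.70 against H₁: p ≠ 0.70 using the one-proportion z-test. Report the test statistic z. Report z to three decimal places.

z = 2.934

Sample proportion p̂ = 535/713 = 0.75035.
Under H₀, SE = √(p₀(1−p₀)/n) = √(0.70·0.30/713) = √0.000294530 = 0.017162.
z = (0.75035 − 0.70)/0.017162 = 0.05035/0.017162 = 2.934.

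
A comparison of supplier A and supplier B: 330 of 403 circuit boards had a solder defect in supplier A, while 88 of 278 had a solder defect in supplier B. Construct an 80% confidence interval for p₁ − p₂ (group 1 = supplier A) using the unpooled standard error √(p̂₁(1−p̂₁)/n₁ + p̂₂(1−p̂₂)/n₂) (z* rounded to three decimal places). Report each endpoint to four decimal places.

(0.4589, 0.5457)

p̂₁ = 0.81886, p̂₂ = 0.31655, so the observed difference is 0.50231.
SE = √(0.000368063 + 0.000778219) = √0.001146282 = 0.033857.
The 80% critical value is z* = 1.282. Margin = 1.282·0.033857 = 0.04340.
CI: 0.50231 ± 0.04340 = (0.4589, 0.5457).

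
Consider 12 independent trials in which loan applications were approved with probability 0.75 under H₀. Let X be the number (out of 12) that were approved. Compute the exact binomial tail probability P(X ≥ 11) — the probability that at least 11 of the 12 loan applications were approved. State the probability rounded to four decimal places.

X ~ Binomial(n=12, p=0.75).
P(X ≥ 11) = C(12,11)·0.75^11·0.25^1 + C(12,12)·0.75^12·0.25^0.
= 0.126705 + 0.031676 = 0.1584.

P = 0.1584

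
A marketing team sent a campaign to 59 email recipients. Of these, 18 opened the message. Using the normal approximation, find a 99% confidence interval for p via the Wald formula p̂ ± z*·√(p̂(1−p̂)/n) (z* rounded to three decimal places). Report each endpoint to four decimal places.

(0.1507, 0.4595)

p̂ = 18/59 = 0.30508.
SE(p̂) = √(0.30508·0.69492/59) = 0.059945.
For 99% confidence, z* = 2.576.
Margin = 2.576·0.059945 = 0.15442.
So the interval runs from 0.1507 to 0.4595.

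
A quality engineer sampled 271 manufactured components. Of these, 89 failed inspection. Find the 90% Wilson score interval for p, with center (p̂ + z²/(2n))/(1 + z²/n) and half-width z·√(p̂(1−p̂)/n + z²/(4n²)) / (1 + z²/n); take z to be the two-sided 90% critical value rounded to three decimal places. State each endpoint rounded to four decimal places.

(0.2834, 0.3768)

Here p̂ = 89/271 = 0.32841 and z = 1.645 (z² = 2.706025).
1 + z²/n = 1.009985.
Center = (0.32841 + 0.004993)/1.009985 = 0.33011.
Radicand: p̂(1−p̂)/n + z²/(4n²) = 0.000813867 + 0.000009212 = 0.000823079.
Half-width = z·√(radicand)/denom = 1.645·0.028689/1.009985 = 0.04673.
Interval: 0.33011 ± 0.04673 → (0.2834, 0.3768).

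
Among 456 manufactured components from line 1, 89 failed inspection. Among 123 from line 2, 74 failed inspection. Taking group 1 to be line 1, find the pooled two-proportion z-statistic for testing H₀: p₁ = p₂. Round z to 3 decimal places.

Sample proportions: p̂₁ = 89/456 = 0.19518 and p̂₂ = 74/123 = 0.60163.
Pooling: p̂ = 163/579 = 0.28152.
SE = √[p̂(1−p̂)(1/n₁+1/n₂)] = √[0.28152·0.71848·(1/456+1/123)] ≈ 0.045695.
z = -0.40645/0.045695 = -8.895.

z = -8.895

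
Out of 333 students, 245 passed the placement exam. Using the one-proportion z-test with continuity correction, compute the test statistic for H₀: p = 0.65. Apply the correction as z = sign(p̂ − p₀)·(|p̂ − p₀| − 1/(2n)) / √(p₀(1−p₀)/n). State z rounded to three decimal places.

p̂ = 245/333 = 0.73574. p̂ − p₀ = 0.085736.
Continuity correction 1/(2n) = 1/666 = 0.001502.
Corrected numerator: |0.085736| − 0.001502 = 0.084234.
Null standard error: √(0.65·0.35/333) = √0.000683183 = 0.026138.
z = (+)0.084234/0.026138 = 3.223.

z = 3.223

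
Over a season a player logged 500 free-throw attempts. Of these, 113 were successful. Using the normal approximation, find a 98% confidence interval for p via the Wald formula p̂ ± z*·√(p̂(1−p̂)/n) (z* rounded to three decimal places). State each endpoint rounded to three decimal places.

(0.182, 0.270)

With x = 113 successes in n = 500, p̂ = 0.22600.
SE(p̂) = √(0.22600·0.77400/500) = 0.018704.
The 98% critical value is z* = 2.326.
Margin of error: 2.326 × 0.018704 = 0.04351.
Interval: 0.22600 ± 0.04351 → (0.182, 0.270).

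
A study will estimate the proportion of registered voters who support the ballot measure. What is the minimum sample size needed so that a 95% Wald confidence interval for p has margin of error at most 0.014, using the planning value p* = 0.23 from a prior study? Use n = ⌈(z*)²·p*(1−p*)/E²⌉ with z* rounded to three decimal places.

n = 3472

For 95% confidence, z* = 1.960.
p*(1−p*) = 0.1771.
(z*)²·p*(1−p*)/E² = 3.841600·0.1771/0.000196 = 3471.160.
Rounding up, n = 3472.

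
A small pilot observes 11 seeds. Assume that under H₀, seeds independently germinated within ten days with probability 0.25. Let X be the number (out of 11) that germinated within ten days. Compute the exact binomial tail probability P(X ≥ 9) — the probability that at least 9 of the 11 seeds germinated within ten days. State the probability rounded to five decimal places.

X ~ Binomial(n=11, p=0.25).
P(X ≥ 9) = C(11,9)·0.25^9·0.75^2 + C(11,10)·0.25^10·0.75^1 + C(11,11)·0.25^11·0.75^0.
= 0.000118 + 0.000008 + 0.000000 = 0.00013.

P = 0.00013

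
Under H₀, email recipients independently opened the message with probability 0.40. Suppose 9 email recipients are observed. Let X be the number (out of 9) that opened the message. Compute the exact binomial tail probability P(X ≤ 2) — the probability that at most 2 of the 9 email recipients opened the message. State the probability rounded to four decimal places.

P = 0.2318

X is binomial with n = 9 and p = 0.40.
P(X ≤ 2) = C(9,0)·0.40^0·0.60^9 + C(9,1)·0.40^1·0.60^8 + C(9,2)·0.40^2·0.60^7.
= 0.010078 + 0.060466 + 0.161243 = 0.2318.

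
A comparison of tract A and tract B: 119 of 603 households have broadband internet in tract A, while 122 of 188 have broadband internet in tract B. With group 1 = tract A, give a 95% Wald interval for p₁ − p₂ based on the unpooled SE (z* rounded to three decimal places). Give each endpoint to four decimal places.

(-0.5269, -0.3763)

p̂₁ = 0.19735, p̂₂ = 0.64894, so the observed difference is -0.45159.
Unpooled SE = √(p̂₁(1−p̂₁)/n₁ + p̂₂(1−p̂₂)/n₂) = √(0.000262688 + 0.001211798) = 0.038399.
For 95% confidence, z* = 1.960. Margin = 1.960·0.038399 = 0.07526.
Interval: -0.45159 ± 0.07526 → (-0.5269, -0.3763).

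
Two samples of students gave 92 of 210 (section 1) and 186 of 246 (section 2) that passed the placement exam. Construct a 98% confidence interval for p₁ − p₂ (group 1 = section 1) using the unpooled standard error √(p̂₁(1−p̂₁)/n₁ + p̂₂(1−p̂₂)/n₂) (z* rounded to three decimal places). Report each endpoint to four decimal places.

(-0.4200, -0.2160)

p̂₁ = 92/210 = 0.43810, p̂₂ = 186/246 = 0.75610; p̂₁ − p̂₂ = -0.31800.
SE = √(0.001172228 + 0.000749651) = √0.001921879 = 0.043839.
The 98% critical value is z* = 2.326. Margin = 2.326·0.043839 = 0.10197.
So the interval runs from -0.4200 to -0.2160.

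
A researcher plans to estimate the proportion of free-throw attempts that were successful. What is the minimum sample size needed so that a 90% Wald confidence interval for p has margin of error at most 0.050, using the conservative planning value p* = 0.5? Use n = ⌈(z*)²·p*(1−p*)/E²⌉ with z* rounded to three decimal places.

n = 271

z* = 1.645 at the 90% level.
p*(1−p*) = 0.2500.
Required n before rounding: 2.706025 × 0.2500 / 0.050² = 270.602.
⌈270.602⌉ = 271.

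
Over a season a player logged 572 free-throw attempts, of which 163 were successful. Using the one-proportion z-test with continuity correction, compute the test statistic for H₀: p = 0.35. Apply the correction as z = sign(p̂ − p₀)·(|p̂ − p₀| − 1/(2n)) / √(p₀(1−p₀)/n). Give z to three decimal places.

With x = 163 successes in n = 572, p̂ = 0.28497. p̂ − p₀ = -0.065035.
1/(2n) = 0.000874.
Corrected numerator: |-0.065035| − 0.000874 = 0.064161.
SE₀ = √(0.35·0.65/572) = 0.019943.
z = (−)0.064161/0.019943 = -3.217.

z = -3.217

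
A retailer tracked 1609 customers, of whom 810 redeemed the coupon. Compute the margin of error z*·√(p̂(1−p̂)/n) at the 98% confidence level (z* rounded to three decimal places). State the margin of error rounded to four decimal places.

The sample proportion is 810/1609 = 0.50342.
SE(p̂) = √(0.50342·0.49658/1609) = 0.012465.
For 98% confidence, z* = 2.326.
Margin of error = z*·SE = 2.326 × 0.012465 = 0.0290.

ME = 0.0290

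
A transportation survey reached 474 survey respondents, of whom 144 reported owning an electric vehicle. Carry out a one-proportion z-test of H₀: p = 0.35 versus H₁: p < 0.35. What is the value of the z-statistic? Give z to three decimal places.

p̂ = 144/474 = 0.30380.
Null standard error: √(0.35·0.65/474) = √0.000479958 = 0.021908.
Test statistic: z = -0.04620/0.021908 = -2.109.

z = -2.109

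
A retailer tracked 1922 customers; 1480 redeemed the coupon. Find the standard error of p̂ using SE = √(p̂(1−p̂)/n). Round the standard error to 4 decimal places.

SE = 0.0096

Sample proportion p̂ = 1480/1922 = 0.77003.
p̂(1−p̂) = 0.77003·0.22997 = 0.177084.
SE = √(0.177084/1922) = √0.000092135 = 0.0096.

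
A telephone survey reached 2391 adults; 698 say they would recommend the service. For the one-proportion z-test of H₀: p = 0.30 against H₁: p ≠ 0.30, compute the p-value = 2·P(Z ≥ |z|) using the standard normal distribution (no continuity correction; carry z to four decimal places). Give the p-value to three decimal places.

The sample proportion is 698/2391 = 0.29193.
Null standard error: √(0.30·0.70/2391) = √0.000087829 = 0.009372.
z = (p̂ − p₀)/SE = (698/2391 − 0.30)/0.009372 ≈ -0.8613.
p-value = 2·P(Z ≥ |z|) with z = -0.8613 → 0.389.

p-value = 0.389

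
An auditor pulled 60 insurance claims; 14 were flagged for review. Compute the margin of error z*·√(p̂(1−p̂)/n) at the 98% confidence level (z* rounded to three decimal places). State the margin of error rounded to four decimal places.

ME = 0.1270

With x = 14 successes in n = 60, p̂ = 0.23333.
SE(p̂) = √(0.23333·0.76667/60) = 0.054603.
The 98% critical value is z* = 2.326.
So ME = 0.1270.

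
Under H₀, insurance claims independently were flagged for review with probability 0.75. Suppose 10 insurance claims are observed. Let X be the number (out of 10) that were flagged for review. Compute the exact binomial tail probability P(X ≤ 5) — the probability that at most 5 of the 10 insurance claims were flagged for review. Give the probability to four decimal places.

X ~ Binomial(n=10, p=0.75).
P(X ≤ 5) = Σ_{j=0}^{5} C(10,j)·0.75^j·0.25^{10−j}.
= 0.000001 + 0.000029 + 0.000386 + 0.003090 + 0.016222 + 0.058399 = 0.0781.

P = 0.0781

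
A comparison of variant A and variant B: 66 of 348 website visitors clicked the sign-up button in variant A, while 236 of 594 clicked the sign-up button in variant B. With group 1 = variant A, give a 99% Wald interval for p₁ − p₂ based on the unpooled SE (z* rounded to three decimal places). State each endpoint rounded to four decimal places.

(-0.2825, -0.1328)

p̂₁ = 66/348 = 0.18966, p̂₂ = 236/594 = 0.39731; p̂₁ − p̂₂ = -0.20765.
Unpooled SE = √(p̂₁(1−p̂₁)/n₁ + p̂₂(1−p̂₂)/n₂) = √(0.000441627 + 0.000403121) = 0.029065.
For 99% confidence, z* = 2.576. Margin of error = 0.07487.
Interval: -0.20765 ± 0.07487 → (-0.2825, -0.1328).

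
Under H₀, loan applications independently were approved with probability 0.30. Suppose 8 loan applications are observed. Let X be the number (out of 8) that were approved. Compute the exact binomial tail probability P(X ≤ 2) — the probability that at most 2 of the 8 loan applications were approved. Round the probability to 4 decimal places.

X ~ Binomial(n=8, p=0.30).
P(X ≤ 2) = C(8,0)·0.30^0·0.70^8 + C(8,1)·0.30^1·0.70^7 + C(8,2)·0.30^2·0.70^6.
= 0.057648 + 0.197650 + 0.296475 = 0.5518.

P = 0.5518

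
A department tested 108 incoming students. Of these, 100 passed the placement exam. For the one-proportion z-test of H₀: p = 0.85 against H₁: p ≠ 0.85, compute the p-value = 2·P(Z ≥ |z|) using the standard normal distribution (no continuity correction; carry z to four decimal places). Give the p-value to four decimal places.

Sample proportion p̂ = 100/108 = 0.92593.
Under H₀, SE = √(p₀(1−p₀)/n) = √(0.85·0.15/108) = √0.001180556 = 0.034359.
Test statistic (full precision, shown to 4 dp): z = (100/108 − 0.85)/SE₀ ≈ 2.2098.
From the standard normal, 2·P(Z ≥ |z|) = 0.0271.

p-value = 0.0271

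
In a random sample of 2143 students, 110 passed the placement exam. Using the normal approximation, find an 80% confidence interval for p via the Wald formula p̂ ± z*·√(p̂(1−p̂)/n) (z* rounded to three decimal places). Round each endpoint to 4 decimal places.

With x = 110 successes in n = 2143, p̂ = 0.05133.
Standard error of p̂: √(0.048695/2143) = √0.000022723 = 0.004767.
z* = 1.282 at the 80% level.
Margin = 1.282·0.004767 = 0.00611.
CI: 0.05133 ± 0.00611 = (0.0452, 0.0574).

(0.0452, 0.0574)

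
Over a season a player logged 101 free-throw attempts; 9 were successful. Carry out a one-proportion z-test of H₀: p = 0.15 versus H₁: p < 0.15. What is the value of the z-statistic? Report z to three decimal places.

z = -1.714

Sample proportion p̂ = 9/101 = 0.08911.
Null standard error: √(0.15·0.85/101) = √0.001262376 = 0.035530.
z = (p̂ − p₀)/SE = (0.08911 − 0.15)/0.035530 = -1.714.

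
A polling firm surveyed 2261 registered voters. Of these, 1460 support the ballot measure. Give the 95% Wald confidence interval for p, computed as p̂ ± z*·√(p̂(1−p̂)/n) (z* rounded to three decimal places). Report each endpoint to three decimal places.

Sample proportion p̂ = 1460/2261 = 0.64573.
SE = √(p̂(1−p̂)/n) = √(0.228762/2261) = 0.010059.
The 95% critical value is z* = 1.960.
Margin = 1.960·0.010059 = 0.01972.
Interval: 0.64573 ± 0.01972 → (0.626, 0.665).

(0.626, 0.665)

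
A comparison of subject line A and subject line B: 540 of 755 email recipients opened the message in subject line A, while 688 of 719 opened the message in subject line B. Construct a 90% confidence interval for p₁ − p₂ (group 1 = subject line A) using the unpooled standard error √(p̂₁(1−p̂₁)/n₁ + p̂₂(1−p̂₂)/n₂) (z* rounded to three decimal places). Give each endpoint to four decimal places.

(-0.2714, -0.2119)

p̂₁ = 540/755 = 0.71523, p̂₂ = 688/719 = 0.95688; p̂₁ − p̂₂ = -0.24165.
SE = √(0.000269769 + 0.000057380) = √0.000327149 = 0.018087.
For 90% confidence, z* = 1.645. Margin = 1.645·0.018087 = 0.02975.
So the interval runs from -0.2714 to -0.2119.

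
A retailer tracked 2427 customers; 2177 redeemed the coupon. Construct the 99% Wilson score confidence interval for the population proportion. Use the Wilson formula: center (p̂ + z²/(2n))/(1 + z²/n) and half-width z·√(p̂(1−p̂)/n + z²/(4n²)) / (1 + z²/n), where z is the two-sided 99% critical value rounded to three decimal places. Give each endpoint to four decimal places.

(0.8800, 0.9118)

Here p̂ = 2177/2427 = 0.89699 and z = 2.576 (z² = 6.635776).
1 + z²/n = 1.002734.
Adjusted center: (0.89699 + z²/(2n))/1.002734 = 0.89591.
Radicand: p̂(1−p̂)/n + z²/(4n²) = 0.000038071 + 0.000000282 = 0.000038353.
Half-width = z·√(radicand)/denom = 2.576·0.006193/1.002734 = 0.01591.
CI: 0.89591 ± 0.01591 = (0.8800, 0.9118).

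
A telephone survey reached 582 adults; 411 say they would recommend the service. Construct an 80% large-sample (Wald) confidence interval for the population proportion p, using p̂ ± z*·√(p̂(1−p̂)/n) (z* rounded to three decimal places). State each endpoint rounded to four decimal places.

(0.6820, 0.7304)

The sample proportion is 411/582 = 0.70619.
Standard error of p̂: √(0.207488/582) = √0.000356508 = 0.018881.
For 80% confidence, z* = 1.282.
Margin = 1.282·0.018881 = 0.02421.
So the interval runs from 0.6820 to 0.7304.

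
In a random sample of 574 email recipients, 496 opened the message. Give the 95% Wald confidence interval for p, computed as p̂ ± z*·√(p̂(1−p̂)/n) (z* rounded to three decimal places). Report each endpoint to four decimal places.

(0.8361, 0.8921)

p̂ = 496/574 = 0.86411.
Standard error of p̂: √(0.117423/574) = √0.000204569 = 0.014303.
z* = 1.960 at the 95% level.
Margin = 1.960·0.014303 = 0.02803.
Interval: 0.86411 ± 0.02803 → (0.8361, 0.8921).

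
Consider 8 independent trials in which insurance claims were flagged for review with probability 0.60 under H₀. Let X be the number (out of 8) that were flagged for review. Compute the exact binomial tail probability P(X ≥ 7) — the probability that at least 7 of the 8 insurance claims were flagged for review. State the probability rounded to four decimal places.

X ~ Binomial(n=8, p=0.60).
P(X ≥ 7) = C(8,7)·0.60^7·0.40^1 + C(8,8)·0.60^8·0.40^0.
= 0.089580 + 0.016796 = 0.1064.

P = 0.1064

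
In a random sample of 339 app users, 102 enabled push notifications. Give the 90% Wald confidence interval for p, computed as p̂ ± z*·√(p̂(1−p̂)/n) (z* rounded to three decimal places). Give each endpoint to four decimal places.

(0.2599, 0.3419)

p̂ = 102/339 = 0.30088.
Standard error of p̂: √(0.210353/339) = √0.000620511 = 0.024910.
z* = 1.645 at the 90% level.
Margin of error: 1.645 × 0.024910 = 0.04098.
So the interval runs from 0.2599 to 0.3419.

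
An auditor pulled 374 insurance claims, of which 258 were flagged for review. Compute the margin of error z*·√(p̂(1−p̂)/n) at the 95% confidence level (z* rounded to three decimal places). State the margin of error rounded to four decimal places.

ME = 0.0469

The sample proportion is 258/374 = 0.68984.
Standard error of p̂: √(0.213961/374) = √0.000572088 = 0.023918.
For 95% confidence, z* = 1.960.
So ME = 0.0469.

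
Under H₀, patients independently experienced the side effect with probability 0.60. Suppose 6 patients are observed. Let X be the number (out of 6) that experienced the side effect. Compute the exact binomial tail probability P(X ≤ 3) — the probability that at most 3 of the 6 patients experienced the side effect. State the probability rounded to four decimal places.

X ~ Binomial(n=6, p=0.60).
P(X ≤ 3) = C(6,0)·0.60^0·0.40^6 + C(6,1)·0.60^1·0.40^5 + C(6,2)·0.60^2·0.40^4 + C(6,3)·0.60^3·0.40^3.
= 0.004096 + 0.036864 + 0.138240 + 0.276480 = 0.4557.

P = 0.4557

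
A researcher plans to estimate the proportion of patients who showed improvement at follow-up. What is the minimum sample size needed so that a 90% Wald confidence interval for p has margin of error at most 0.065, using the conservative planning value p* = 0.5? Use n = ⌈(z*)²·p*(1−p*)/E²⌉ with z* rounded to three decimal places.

n = 161

For 90% confidence, z* = 1.645.
p*(1−p*) = 0.2500.
Required n before rounding: 2.706025 × 0.2500 / 0.065² = 160.120.
⌈160.120⌉ = 161.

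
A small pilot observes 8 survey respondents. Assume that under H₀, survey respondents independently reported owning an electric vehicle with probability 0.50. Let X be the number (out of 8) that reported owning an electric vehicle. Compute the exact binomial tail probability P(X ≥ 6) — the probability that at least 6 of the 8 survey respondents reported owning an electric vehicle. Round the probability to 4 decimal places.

X is binomial with n = 8 and p = 0.50.
P(X ≥ 6) = C(8,6)·0.50^6·0.50^2 + C(8,7)·0.50^7·0.50^1 + C(8,8)·0.50^8·0.50^0.
= 0.109375 + 0.031250 + 0.003906 = 0.1445.

P = 0.1445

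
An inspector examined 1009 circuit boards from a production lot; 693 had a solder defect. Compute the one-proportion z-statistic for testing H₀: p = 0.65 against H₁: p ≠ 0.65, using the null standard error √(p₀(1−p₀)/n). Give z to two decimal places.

z = 2.45

Sample proportion p̂ = 693/1009 = 0.68682.
Under H₀, SE = √(p₀(1−p₀)/n) = √(0.65·0.35/1009) = √0.000225471 = 0.015016.
Test statistic: z = 0.03682/0.015016 = 2.45.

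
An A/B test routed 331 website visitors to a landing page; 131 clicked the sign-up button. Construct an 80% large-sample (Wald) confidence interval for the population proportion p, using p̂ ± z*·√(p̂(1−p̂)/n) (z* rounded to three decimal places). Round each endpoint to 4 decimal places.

Sample proportion p̂ = 131/331 = 0.39577.
SE = √(p̂(1−p̂)/n) = √(0.239136/331) = 0.026879.
For 80% confidence, z* = 1.282.
Margin of error: 1.282 × 0.026879 = 0.03446.
CI: 0.39577 ± 0.03446 = (0.3613, 0.4302).

(0.3613, 0.4302)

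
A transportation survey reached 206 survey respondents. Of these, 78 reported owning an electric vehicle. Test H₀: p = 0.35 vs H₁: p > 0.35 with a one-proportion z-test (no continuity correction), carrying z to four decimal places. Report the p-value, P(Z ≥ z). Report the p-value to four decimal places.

p̂ = 78/206 = 0.37864.
SE₀ = √(0.35·0.65/206) = 0.033232.
z = (p̂ − p₀)/SE = (78/206 − 0.35)/0.033232 ≈ 0.8618.
From the standard normal, P(Z ≥ z) = 0.1944.

p-value = 0.1944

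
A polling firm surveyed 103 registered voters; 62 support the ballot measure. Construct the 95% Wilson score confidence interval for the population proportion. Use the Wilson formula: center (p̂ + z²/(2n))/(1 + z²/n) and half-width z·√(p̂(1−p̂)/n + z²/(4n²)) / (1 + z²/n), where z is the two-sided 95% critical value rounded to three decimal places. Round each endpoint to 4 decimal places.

Here p̂ = 62/103 = 0.60194 and z = 1.960 (z² = 3.841600).
1 + z²/n = 1.037297.
Center = (0.60194 + 0.018649)/1.037297 = 0.59828.
Radicand: p̂(1−p̂)/n + z²/(4n²) = 0.002326290 + 0.000090527 = 0.002416817.
Half-width = 1.960·√0.002416817/1.037297 = 0.09289.
Interval: 0.59828 ± 0.09289 → (0.5054, 0.6912).

(0.5054, 0.6912)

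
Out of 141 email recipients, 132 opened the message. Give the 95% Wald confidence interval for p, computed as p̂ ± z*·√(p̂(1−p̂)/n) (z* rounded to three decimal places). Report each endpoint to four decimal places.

Sample proportion p̂ = 132/141 = 0.93617.
SE(p̂) = √(0.93617·0.06383/141) = 0.020586.
The 95% critical value is z* = 1.960.
Margin of error: 1.960 × 0.020586 = 0.04035.
Interval: 0.93617 ± 0.04035 → (0.8958, 0.9765).

(0.8958, 0.9765)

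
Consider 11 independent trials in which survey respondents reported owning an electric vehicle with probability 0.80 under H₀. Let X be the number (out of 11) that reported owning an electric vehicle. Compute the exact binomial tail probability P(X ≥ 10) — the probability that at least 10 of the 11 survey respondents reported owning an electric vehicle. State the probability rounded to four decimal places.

X is binomial with n = 11 and p = 0.80.
P(X ≥ 10) = C(11,10)·0.80^10·0.20^1 + C(11,11)·0.80^11·0.20^0.
= 0.236223 + 0.085899 = 0.3221.

P = 0.3221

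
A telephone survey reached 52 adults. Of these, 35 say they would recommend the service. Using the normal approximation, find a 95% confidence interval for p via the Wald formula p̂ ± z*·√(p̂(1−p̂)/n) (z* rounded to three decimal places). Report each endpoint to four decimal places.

With x = 35 successes in n = 52, p̂ = 0.67308.
Standard error of p̂: √(0.220044/52) = √0.004231623 = 0.065051.
For 95% confidence, z* = 1.960.
Margin = 1.960·0.065051 = 0.12750.
So the interval runs from 0.5456 to 0.8006.

(0.5456, 0.8006)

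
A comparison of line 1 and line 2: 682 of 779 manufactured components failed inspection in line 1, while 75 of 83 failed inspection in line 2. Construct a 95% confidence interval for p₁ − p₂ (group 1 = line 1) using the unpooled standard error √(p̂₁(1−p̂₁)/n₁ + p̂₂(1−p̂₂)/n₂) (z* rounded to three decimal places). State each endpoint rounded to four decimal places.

(-0.0957, 0.0395)

p̂₁ = 682/779 = 0.87548, p̂₂ = 75/83 = 0.90361; p̂₁ − p̂₂ = -0.02813.
Unpooled SE = √(p̂₁(1−p̂₁)/n₁ + p̂₂(1−p̂₂)/n₂) = √(0.000139941 + 0.001049342) = 0.034486.
z* = 1.960 at the 95% level. Margin = 1.960·0.034486 = 0.06759.
CI: -0.02813 ± 0.06759 = (-0.0957, 0.0395).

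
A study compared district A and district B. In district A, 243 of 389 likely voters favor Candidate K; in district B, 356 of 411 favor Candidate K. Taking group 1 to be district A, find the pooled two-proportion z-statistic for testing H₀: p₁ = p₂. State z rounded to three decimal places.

Sample proportions: p̂₁ = 243/389 = 0.62468 and p̂₂ = 356/411 = 0.86618.
Pooling: p̂ = 599/800 = 0.74875.
Pooled SE = √[0.1881234·0.00500378] ≈ 0.030681.
z = -0.24150/0.030681 = -7.871.

z = -7.871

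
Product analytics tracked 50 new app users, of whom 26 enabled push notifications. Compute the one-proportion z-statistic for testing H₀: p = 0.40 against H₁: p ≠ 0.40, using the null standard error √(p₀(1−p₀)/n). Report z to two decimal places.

z = 1.73

p̂ = 26/50 = 0.52000.
Null standard error: √(0.40·0.60/50) = √0.004800000 = 0.069282.
z = (p̂ − p₀)/SE = (0.52000 − 0.40)/0.069282 = 1.73.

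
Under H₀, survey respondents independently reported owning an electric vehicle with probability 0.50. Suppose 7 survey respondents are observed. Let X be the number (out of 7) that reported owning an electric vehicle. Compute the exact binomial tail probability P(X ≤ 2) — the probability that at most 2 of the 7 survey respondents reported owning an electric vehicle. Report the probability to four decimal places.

P = 0.2266

X ~ Binomial(n=7, p=0.50).
P(X ≤ 2) = C(7,0)·0.50^0·0.50^7 + C(7,1)·0.50^1·0.50^6 + C(7,2)·0.50^2·0.50^5.
= 0.007812 + 0.054688 + 0.164062 = 0.2266.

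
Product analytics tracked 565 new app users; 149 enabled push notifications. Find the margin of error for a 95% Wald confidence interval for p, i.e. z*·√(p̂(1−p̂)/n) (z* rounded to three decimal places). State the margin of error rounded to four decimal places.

With x = 149 successes in n = 565, p̂ = 0.26372.
SE = √(p̂(1−p̂)/n) = √(0.194170/565) = 0.018538.
For 95% confidence, z* = 1.960.
ME = 1.960·0.018538 = 0.0363.

ME = 0.0363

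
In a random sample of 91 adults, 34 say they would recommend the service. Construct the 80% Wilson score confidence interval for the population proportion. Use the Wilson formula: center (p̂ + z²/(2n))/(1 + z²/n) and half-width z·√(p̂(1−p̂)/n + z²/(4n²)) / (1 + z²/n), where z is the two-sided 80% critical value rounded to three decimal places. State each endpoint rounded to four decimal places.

(0.3114, 0.4403)

p̂ = 34/91 = 0.37363; z = 1.282, so z² = 1.643524.
Denominator 1 + z²/n = 1 + 1.643524/91 = 1.018061.
Adjusted center: (0.37363 + z²/(2n))/1.018061 = 0.37587.
Radicand: p̂(1−p̂)/n + z²/(4n²) = 0.002571755 + 0.000049617 = 0.002621372.
Half-width = 1.282·√0.002621372/1.018061 = 0.06447.
CI: 0.37587 ± 0.06447 = (0.3114, 0.4403).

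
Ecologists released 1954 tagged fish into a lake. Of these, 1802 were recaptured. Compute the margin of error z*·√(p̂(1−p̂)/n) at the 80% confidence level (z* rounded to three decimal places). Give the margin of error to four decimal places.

ME = 0.0078

With x = 1802 successes in n = 1954, p̂ = 0.92221.
Standard error of p̂: √(0.071738/1954) = √0.000036713 = 0.006059.
z* = 1.282 at the 80% level.
Margin of error = z*·SE = 1.282 × 0.006059 = 0.0078.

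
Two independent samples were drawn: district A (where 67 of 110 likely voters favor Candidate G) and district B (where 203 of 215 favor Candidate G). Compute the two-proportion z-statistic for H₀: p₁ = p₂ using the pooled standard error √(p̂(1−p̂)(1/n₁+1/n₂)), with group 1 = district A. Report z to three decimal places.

Sample proportions: p̂₁ = 67/110 = 0.60909 and p̂₂ = 203/215 = 0.94419.
Pooled p̂ = (67+203)/(110+215) = 270/325 = 0.83077.
Pooled SE = √[0.1405917·0.01374207] ≈ 0.043955.
z = (p̂₁ − p̂₂)/SE = (0.60909 − 0.94419)/0.043955 = -0.33510/0.043955 = -7.624.

z = -7.624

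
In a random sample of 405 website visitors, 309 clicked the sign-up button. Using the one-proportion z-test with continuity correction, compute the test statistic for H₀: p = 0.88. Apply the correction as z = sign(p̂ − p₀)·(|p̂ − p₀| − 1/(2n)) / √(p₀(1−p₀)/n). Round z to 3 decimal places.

z = -7.172

With x = 309 successes in n = 405, p̂ = 0.76296. p̂ − p₀ = -0.117037.
Continuity correction 1/(2n) = 1/810 = 0.001235.
Corrected numerator: |-0.117037| − 0.001235 = 0.115802.
Under H₀, SE = √(p₀(1−p₀)/n) = √(0.88·0.12/405) = √0.000260741 = 0.016147.
z = −0.115802/0.016147 = -7.172.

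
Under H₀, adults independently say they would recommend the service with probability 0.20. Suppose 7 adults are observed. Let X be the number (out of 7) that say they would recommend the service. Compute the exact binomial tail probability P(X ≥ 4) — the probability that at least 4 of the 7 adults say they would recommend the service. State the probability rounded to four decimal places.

P = 0.0333

X ~ Binomial(n=7, p=0.20).
P(X ≥ 4) = C(7,4)·0.20^4·0.80^3 + C(7,5)·0.20^5·0.80^2 + C(7,6)·0.20^6·0.80^1 + C(7,7)·0.20^7·0.80^0.
= 0.028672 + 0.004301 + 0.000358 + 0.000013 = 0.0333.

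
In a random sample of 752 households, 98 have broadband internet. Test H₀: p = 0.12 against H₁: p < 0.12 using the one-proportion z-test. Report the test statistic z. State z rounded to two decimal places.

z = 0.87

With x = 98 successes in n = 752, p̂ = 0.13032.
Under H₀, SE = √(p₀(1−p₀)/n) = √(0.12·0.88/752) = √0.000140426 = 0.011850.
Test statistic: z = 0.01032/0.011850 = 0.87.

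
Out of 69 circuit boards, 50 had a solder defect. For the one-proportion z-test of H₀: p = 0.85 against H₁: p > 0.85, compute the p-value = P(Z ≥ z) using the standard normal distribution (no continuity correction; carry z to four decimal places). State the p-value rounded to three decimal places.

Sample proportion p̂ = 50/69 = 0.72464.
Under H₀, SE = √(p₀(1−p₀)/n) = √(0.85·0.15/69) = √0.001847826 = 0.042986.
Test statistic (full precision, shown to 4 dp): z = (50/69 − 0.85)/SE₀ ≈ -2.9163.
From the standard normal, P(Z ≥ z) = 0.998.

p-value = 0.998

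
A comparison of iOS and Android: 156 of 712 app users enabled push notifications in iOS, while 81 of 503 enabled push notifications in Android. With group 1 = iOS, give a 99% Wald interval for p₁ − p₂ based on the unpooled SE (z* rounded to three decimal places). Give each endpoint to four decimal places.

p̂₁ = 0.21910, p̂₂ = 0.16103, so the observed difference is 0.05807.
SE = √(0.000240303 + 0.000268592) = √0.000508895 = 0.022559.
z* = 2.576 at the 99% level. Margin = 2.576·0.022559 = 0.05811.
CI: 0.05807 ± 0.05811 = (-0.0000, 0.1162).

(-0.0000, 0.1162)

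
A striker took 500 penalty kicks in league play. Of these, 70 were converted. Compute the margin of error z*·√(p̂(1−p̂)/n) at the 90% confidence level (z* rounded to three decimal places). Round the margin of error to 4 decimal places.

Sample proportion p̂ = 70/500 = 0.14000.
SE = √(p̂(1−p̂)/n) = √(0.120400/500) = 0.015518.
For 90% confidence, z* = 1.645.
So ME = 0.0255.

ME = 0.0255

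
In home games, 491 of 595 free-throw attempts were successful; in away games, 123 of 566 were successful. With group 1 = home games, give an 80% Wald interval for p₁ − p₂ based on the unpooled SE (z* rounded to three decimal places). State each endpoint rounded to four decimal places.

p̂₁ = 491/595 = 0.82521, p̂₂ = 123/566 = 0.21731; p̂₁ − p̂₂ = 0.60790.
Unpooled SE = √(p̂₁(1−p̂₁)/n₁ + p̂₂(1−p̂₂)/n₂) = √(0.000242417 + 0.000300510) = 0.023301.
z* = 1.282 at the 80% level. Margin of error = 0.02987.
CI: 0.60790 ± 0.02987 = (0.5780, 0.6378).

(0.5780, 0.6378)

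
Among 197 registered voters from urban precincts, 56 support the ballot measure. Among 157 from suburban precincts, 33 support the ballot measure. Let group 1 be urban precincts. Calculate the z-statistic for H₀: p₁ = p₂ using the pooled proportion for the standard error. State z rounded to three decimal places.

z = 1.596

p̂₁ = 56/197 = 0.28426, p̂₂ = 33/157 = 0.21019.
Pooled p̂ = (56+33)/(197+157) = 89/354 = 0.25141.
SE = √[p̂(1−p̂)(1/n₁+1/n₂)] = √[0.25141·0.74859·(1/197+1/157)] ≈ 0.046412.
z = (p̂₁ − p̂₂)/SE = (0.28426 − 0.21019)/0.046412 = 0.07407/0.046412 = 1.596.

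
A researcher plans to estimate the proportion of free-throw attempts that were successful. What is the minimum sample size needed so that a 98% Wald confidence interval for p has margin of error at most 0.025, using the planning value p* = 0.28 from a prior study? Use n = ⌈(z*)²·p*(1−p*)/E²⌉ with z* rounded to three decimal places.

For 98% confidence, z* = 2.326.
p*(1−p*) = 0.28·0.72 = 0.2016.
Required n before rounding: 5.410276 × 0.2016 / 0.025² = 1745.139.
⌈1745.139⌉ = 1746.

n = 1746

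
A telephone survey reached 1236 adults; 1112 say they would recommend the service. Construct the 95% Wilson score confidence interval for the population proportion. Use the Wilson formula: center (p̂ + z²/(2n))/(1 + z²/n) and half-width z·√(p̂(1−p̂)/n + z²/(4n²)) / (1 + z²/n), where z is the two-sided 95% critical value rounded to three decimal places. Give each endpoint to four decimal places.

(0.8817, 0.9152)

Here p̂ = 1112/1236 = 0.89968 and z = 1.960 (z² = 3.841600).
Denominator 1 + z²/n = 1 + 3.841600/1236 = 1.003108.
Center = (0.89968 + 0.001554)/1.003108 = 0.89844.
Radicand: p̂(1−p̂)/n + z²/(4n²) = 0.000073025 + 0.000000629 = 0.000073654.
Half-width = z·√(radicand)/denom = 1.960·0.008582/1.003108 = 0.01677.
CI: 0.89844 ± 0.01677 = (0.8817, 0.9152).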